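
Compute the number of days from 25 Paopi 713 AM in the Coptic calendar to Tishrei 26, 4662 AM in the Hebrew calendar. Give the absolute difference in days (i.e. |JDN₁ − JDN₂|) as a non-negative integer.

34709

First date → JDN 2085142; second date → JDN 2050433.
The interval is |2085142 − 2050433| = 34709 days.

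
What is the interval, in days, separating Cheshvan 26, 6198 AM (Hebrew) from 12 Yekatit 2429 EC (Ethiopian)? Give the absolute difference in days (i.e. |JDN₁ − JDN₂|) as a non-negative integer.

First date → JDN 2611485; second date → JDN 2611209.
The interval is |2611485 − 2611209| = 276 days.

276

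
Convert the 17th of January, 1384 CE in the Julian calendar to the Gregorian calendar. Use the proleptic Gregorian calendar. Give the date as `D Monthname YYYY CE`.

The Julian–Gregorian offset here is 8 days (Julian trailing).
17 January 1384 Julian + 8 days → 25 January 1384 Gregorian.

25 January 1384 CE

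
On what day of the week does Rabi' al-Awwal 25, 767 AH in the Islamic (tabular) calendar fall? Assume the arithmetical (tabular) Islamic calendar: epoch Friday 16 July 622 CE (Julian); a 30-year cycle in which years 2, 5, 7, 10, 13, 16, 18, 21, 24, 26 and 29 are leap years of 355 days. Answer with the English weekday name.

In the proleptic Gregorian calendar this is 18 December 1365 (JDN 2219968).
JDN 2219968 mod 7 = 2, and JDN 0 was a Monday, so this is a Wednesday.

Wednesday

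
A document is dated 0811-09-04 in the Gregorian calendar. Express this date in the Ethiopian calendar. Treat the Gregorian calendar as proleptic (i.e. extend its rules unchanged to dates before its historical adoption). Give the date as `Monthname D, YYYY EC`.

Both dates share Julian Day Number 2017518; in the Ethiopian calendar that is 2 Meskerem 804 EC.

Meskerem 2, 804 EC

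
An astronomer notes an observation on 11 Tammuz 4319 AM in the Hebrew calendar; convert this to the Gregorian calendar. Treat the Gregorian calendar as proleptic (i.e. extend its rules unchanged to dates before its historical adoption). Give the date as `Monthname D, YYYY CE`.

July 4, 559 CE

Julian Day Number of the source date = 1925415.
Converting JDN 1925415 to the Gregorian calendar gives 4 July 559 CE.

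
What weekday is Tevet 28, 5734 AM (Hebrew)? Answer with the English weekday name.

This is JDN 2442070 (22 January 1974 Gregorian).
JDN 2442070 mod 7 = 1, and JDN 0 was a Monday, so this is a Tuesday.

Tuesday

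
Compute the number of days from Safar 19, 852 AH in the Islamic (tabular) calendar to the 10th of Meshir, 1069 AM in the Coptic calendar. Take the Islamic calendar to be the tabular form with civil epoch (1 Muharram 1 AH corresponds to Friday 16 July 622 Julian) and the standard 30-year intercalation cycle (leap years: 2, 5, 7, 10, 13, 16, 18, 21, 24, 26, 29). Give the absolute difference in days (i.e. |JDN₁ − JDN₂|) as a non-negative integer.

34778

JDN of the first date = 2250054.
JDN of the second date = 2215276.
|2215276 − 2250054| = 34778.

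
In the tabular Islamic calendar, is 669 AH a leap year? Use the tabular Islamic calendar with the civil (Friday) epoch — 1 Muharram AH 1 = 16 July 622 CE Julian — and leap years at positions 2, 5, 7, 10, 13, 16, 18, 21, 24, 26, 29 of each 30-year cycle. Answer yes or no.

no

Year 669 AH is year 9 of its 30-year cycle; leap positions are 2, 5, 7, 10, 13, 16, 18, 21, 24, 26, 29, so it is a common year (354 days).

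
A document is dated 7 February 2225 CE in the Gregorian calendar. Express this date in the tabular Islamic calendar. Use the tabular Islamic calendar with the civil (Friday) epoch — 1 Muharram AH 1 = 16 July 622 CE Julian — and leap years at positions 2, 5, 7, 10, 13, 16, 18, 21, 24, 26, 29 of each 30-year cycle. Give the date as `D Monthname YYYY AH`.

Julian Day Number of the source date = 2533762.
Converting JDN 2533762 to the tabular Islamic calendar gives 28 Ramadan 1652 AH.

28 Ramadan 1652 AH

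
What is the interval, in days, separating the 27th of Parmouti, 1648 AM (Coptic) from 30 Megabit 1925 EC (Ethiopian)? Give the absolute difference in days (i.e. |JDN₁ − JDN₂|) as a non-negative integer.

First date → JDN 2426833; second date → JDN 2427171.
The interval is |2426833 − 2427171| = 338 days.

338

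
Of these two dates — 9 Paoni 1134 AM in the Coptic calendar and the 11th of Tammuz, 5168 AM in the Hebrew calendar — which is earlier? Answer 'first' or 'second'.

second

Converting both to JDN: 2239136 vs 2235517; the smaller is the second.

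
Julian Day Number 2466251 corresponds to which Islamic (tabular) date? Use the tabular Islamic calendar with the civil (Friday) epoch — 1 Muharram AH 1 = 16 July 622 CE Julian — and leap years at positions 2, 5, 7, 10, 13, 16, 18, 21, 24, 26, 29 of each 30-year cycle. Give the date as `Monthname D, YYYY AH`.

The Gregorian equivalent of JDN 2466251 is 6 April 2040.
In the tabular Islamic calendar that day is Rabi' al-Awwal 23, 1462 AH.

Rabi' al-Awwal 23, 1462 AH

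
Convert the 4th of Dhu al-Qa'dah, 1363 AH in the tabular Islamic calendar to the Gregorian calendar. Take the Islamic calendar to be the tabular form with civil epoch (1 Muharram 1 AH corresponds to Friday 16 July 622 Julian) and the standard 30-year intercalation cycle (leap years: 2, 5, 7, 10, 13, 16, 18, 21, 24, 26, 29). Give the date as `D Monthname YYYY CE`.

Both dates share Julian Day Number 2431385; in the Gregorian calendar that is 21 October 1944 CE.

21 October 1944 CE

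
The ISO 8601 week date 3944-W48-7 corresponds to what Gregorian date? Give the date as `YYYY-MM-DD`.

ISO week 1 of 3944 is the week containing the first Thursday of 3944.
Week 48, day 7 (Sunday) lands on 3944-12-03.

3944-12-03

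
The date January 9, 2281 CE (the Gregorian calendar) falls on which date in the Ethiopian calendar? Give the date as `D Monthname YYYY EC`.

Julian Day Number of the source date = 2554187.
Converting JDN 2554187 to the Ethiopian calendar gives 29 Tahsas 2273 EC.

29 Tahsas 2273 EC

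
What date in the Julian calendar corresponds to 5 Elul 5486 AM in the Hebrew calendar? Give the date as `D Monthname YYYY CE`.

21 August 1726 CE

The source date corresponds to 1 September 1726 in the Gregorian calendar (JDN 2351712).
That day falls on 21 August 1726 CE in the Julian calendar.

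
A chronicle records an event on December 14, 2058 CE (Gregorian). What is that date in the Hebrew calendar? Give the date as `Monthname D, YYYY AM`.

Kislev 28, 5819 AM

Julian Day Number of the source date = 2473077.
Converting JDN 2473077 to the Hebrew calendar gives 28 Kislev 5819 AM.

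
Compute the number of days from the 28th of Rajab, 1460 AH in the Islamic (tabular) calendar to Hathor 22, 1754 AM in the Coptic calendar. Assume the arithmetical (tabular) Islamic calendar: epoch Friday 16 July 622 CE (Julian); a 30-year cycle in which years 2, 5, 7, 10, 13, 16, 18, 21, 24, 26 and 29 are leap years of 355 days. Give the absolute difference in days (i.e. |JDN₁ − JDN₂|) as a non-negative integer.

271

JDN of the first date = 2465665.
JDN of the second date = 2465394.
|2465394 − 2465665| = 271.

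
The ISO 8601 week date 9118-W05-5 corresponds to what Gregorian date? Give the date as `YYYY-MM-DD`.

9118-02-01

ISO week 1 of 9118 is the week containing the first Thursday of 9118.
Week 5, day 5 (Friday) lands on 9118-02-01.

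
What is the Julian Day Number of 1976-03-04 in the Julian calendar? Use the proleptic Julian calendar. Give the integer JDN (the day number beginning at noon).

2442855

Equivalently 17 March 1976 (Gregorian).
JDN 2299161 is 15 October 1582 CE (Gregorian); the target day is +143694 days from there, so JDN = 2442855.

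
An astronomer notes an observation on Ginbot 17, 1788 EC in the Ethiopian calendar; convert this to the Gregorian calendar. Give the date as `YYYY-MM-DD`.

Julian Day Number of the source date = 2377179.
Converting JDN 2377179 to the Gregorian calendar gives 23 May 1796 CE.

1796-05-23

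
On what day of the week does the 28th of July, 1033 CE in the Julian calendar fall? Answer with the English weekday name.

Saturday

Equivalently 3 August 1033 Gregorian, JDN 2098570.
2098570 ≡ 5 (mod 7); counting from Monday = 0 gives Saturday.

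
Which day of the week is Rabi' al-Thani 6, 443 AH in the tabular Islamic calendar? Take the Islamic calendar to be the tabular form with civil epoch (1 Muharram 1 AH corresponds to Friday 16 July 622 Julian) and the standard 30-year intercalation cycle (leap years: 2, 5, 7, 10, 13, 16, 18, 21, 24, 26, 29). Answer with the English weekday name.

Saturday

Equivalently 23 August 1051 Gregorian, JDN 2105164.
2105164 ≡ 5 (mod 7); counting from Monday = 0 gives Saturday.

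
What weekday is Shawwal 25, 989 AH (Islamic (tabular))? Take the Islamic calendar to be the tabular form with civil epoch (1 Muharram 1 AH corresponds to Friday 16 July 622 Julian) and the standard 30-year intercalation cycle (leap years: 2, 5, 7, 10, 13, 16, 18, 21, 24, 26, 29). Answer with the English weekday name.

Wednesday

In the proleptic Gregorian calendar this is 2 December 1581 (JDN 2298844).
JDN 2298844 mod 7 = 2, and JDN 0 was a Monday, so this is a Wednesday.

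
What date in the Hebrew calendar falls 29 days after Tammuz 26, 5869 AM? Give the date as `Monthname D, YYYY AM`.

Av 26, 5869 AM

JDN of Tammuz 26, 5869 AM = 2491562.
2491562 + 29 = 2491591.
JDN 2491591 in the Hebrew calendar is Av 26, 5869 AM.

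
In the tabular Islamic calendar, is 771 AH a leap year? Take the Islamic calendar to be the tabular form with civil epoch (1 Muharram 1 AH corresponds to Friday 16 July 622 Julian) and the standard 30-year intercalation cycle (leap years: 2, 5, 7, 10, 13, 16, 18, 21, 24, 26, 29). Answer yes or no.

yes

Year 771 AH is year 21 of its 30-year cycle; leap positions are 2, 5, 7, 10, 13, 16, 18, 21, 24, 26, 29, so it is a leap year (355 days).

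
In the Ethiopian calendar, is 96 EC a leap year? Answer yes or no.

no

96 mod 4 = 0; in the Ethiopian calendar a year is leap when year mod 4 = 3, so it is a common year.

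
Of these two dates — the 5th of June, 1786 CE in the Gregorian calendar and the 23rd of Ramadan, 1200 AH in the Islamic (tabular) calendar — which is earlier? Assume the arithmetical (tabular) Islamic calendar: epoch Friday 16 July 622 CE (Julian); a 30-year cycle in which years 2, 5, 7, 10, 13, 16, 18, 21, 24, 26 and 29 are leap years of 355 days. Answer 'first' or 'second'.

First date → JDN 2373539; second date → JDN 2373584.
JDN 2373539 < JDN 2373584, so the first date is earlier.

first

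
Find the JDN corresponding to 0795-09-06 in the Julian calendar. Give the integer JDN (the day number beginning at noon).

In the proleptic Gregorian calendar the same day is 10 September 795.
JDN 2451545 is 1 January 2000 CE (Gregorian); the target day is −439865 days from there, so JDN = 2011680.

2011680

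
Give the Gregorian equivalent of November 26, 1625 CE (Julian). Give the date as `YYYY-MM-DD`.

1625-12-06

At this point the Julian calendar is 10 days behind the Gregorian.
26 November 1625 Julian + 10 days → 6 December 1625 Gregorian.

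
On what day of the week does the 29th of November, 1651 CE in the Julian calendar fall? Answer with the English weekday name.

This is JDN 2324418 (9 December 1651 Gregorian).
Since JDN mod 7 = 5 (0 = Monday), the day is Saturday.

Saturday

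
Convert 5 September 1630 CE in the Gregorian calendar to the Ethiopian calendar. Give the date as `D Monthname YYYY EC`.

Julian Day Number of the source date = 2316653.
Converting JDN 2316653 to the Ethiopian calendar gives 3 Pagume 1622 EC.

3 Pagume 1622 EC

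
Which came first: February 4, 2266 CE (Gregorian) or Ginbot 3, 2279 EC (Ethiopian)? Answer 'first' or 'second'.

Converting both to JDN: 2548734 vs 2556502; the smaller is the first.

first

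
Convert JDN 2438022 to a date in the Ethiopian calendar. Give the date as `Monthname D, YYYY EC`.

The Gregorian equivalent of JDN 2438022 is 23 December 1962.
In the Ethiopian calendar that day is Tahsas 14, 1955 EC.

Tahsas 14, 1955 EC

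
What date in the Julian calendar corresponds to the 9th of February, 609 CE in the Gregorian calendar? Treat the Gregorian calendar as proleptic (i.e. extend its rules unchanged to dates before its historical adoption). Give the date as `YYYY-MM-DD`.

The Julian–Gregorian offset here is 3 days (Julian trailing).
9 February 609 Gregorian − 3 days → 6 February 609 Julian.

0609-02-06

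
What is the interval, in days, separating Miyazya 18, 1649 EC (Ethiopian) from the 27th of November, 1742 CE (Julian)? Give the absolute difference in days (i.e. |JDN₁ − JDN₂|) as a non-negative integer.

First date → JDN 2326380; second date → JDN 2357654.
The interval is |2326380 − 2357654| = 31274 days.

31274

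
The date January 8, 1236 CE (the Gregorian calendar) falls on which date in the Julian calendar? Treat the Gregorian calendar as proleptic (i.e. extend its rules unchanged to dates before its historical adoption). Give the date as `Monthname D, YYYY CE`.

January 1, 1236 CE

The Julian–Gregorian offset here is 7 days (Julian trailing).
8 January 1236 Gregorian − 7 days → 1 January 1236 Julian.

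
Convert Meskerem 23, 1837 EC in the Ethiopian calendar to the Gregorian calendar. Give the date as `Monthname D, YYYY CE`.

Julian Day Number of the source date = 2394842.
Converting JDN 2394842 to the Gregorian calendar gives 2 October 1844 CE.

October 2, 1844 CE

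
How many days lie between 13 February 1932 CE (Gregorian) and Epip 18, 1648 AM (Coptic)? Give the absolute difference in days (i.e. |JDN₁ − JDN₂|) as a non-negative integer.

163

JDN of the first date = 2426751.
JDN of the second date = 2426914.
|2426914 − 2426751| = 163.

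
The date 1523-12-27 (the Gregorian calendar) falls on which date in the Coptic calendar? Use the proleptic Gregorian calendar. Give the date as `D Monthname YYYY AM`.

20 Koiak 1240 AM

Julian Day Number of the source date = 2277684.
Converting JDN 2277684 to the Coptic calendar gives 20 Koiak 1240 AM.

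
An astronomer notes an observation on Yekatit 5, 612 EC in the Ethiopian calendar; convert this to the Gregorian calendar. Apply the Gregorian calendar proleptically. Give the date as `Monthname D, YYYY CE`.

Julian Day Number of the source date = 1947543.
Converting JDN 1947543 to the Gregorian calendar gives 3 February 620 CE.

February 3, 620 CE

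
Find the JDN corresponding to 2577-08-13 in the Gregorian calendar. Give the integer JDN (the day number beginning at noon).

2662515

JDN 2400001 is 17 November 1858 CE (Gregorian), MJD 0; the target day is +262514 days from there, so JDN = 2662515.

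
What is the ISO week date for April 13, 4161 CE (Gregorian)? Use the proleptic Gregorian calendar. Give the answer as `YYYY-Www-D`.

The weekday is Monday (ISO weekday 1).
That Monday belongs to ISO week 16 of ISO year 4161.

4161-W16-1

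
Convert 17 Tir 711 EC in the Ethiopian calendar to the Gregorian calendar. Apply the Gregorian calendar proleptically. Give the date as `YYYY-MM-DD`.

0719-01-16

Julian Day Number of the source date = 1983684.
Converting JDN 1983684 to the Gregorian calendar gives 16 January 719 CE.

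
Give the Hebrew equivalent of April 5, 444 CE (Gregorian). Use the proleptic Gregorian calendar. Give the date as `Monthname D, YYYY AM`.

Julian Day Number of the source date = 1883323.
Converting JDN 1883323 to the Hebrew calendar gives 29 Nisan 4204 AM.

Nisan 29, 4204 AM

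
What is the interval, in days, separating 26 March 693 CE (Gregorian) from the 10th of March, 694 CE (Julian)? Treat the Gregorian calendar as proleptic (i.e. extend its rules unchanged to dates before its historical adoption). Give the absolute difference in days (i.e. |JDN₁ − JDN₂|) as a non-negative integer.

First date → JDN 1974258; second date → JDN 1974610.
The interval is |1974258 − 1974610| = 352 days.

352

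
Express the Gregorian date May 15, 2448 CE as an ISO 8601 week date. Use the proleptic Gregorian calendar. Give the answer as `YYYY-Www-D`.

The weekday is Friday (ISO weekday 5).
That Friday belongs to ISO week 20 of ISO year 2448.

2448-W20-5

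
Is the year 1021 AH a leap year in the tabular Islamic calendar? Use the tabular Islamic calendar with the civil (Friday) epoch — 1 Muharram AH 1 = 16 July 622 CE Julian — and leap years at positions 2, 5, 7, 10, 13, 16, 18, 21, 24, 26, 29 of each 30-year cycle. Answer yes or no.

Year 1021 AH is year 1 of its 30-year cycle; leap positions are 2, 5, 7, 10, 13, 16, 18, 21, 24, 26, 29, so it is a common year (354 days).

no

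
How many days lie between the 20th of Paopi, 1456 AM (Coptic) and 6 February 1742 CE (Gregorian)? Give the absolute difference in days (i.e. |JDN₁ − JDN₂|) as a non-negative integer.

First date → JDN 2356518; second date → JDN 2357349.
The interval is |2356518 − 2357349| = 831 days.

831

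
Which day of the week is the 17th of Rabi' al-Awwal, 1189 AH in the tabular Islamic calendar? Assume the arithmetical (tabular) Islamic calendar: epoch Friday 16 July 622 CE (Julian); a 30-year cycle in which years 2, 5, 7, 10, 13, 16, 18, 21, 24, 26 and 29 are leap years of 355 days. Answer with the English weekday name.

Thursday

Equivalently 18 May 1775 Gregorian, JDN 2369503.
JDN 2369503 mod 7 = 3, and JDN 0 was a Monday, so this is a Thursday.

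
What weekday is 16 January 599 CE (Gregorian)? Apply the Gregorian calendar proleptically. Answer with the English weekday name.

Wednesday

1939856 ≡ 2 (mod 7); counting from Monday = 0 gives Wednesday.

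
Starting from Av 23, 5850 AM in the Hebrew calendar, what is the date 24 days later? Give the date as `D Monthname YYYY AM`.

Counting 24 days forward from JDN 2484648 reaches JDN 2484672, which is 17 Elul 5850 AM.

17 Elul 5850 AM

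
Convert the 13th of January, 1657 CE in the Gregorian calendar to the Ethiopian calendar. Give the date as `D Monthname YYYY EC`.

Julian Day Number of the source date = 2326280.
Converting JDN 2326280 to the Ethiopian calendar gives 8 Tir 1649 EC.

8 Tir 1649 EC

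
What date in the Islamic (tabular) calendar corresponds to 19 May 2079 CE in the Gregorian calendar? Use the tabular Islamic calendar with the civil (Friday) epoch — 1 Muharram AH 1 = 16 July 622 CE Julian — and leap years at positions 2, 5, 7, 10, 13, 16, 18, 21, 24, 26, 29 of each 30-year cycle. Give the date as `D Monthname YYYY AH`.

18 Rajab 1502 AH

Both dates share Julian Day Number 2480538; in the tabular Islamic calendar that is 18 Rajab 1502 AH.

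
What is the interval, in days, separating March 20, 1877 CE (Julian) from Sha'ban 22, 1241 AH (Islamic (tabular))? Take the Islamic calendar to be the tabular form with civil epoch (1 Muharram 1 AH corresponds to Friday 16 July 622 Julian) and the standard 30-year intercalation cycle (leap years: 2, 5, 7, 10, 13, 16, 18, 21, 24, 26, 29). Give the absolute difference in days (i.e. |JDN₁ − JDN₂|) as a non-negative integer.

First date → JDN 2406711; second date → JDN 2388083.
The interval is |2406711 − 2388083| = 18628 days.

18628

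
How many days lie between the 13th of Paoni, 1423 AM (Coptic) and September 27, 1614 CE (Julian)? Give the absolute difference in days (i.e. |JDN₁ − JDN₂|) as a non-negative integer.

First date → JDN 2344697; second date → JDN 2310841.
The interval is |2344697 − 2310841| = 33856 days.

33856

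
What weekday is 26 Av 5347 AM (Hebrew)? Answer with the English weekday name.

This is JDN 2300941 (30 August 1587 Gregorian).
JDN 2300941 mod 7 = 6, and JDN 0 was a Monday, so this is a Sunday.

Sunday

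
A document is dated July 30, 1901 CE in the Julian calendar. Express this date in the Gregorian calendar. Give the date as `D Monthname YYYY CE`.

12 August 1901 CE

For dates in this range the Gregorian date is 13 days ahead of the Julian.
30 July 1901 Julian + 13 days → 12 August 1901 Gregorian.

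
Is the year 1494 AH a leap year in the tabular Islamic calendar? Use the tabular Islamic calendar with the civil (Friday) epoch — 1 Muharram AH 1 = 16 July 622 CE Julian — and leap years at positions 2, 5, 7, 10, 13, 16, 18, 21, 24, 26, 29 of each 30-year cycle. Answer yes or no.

Year 1494 AH is year 24 of its 30-year cycle; leap positions are 2, 5, 7, 10, 13, 16, 18, 21, 24, 26, 29, so it is a leap year (355 days).

yes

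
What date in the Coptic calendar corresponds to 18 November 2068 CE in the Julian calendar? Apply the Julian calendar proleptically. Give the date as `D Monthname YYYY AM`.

Both dates share Julian Day Number 2476717; in the Coptic calendar that is 22 Hathor 1785 AM.

22 Hathor 1785 AM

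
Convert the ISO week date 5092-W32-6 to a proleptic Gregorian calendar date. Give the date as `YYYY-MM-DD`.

5092-08-13

ISO week 1 of 5092 is the week containing the first Thursday of 5092.
Week 32, day 6 (Saturday) lands on 5092-08-13.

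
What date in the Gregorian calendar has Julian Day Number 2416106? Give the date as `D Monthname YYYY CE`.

22 December 1902 CE

JDN 2451545 is 1 Jan 2000; 2416106 is −35439 days from there.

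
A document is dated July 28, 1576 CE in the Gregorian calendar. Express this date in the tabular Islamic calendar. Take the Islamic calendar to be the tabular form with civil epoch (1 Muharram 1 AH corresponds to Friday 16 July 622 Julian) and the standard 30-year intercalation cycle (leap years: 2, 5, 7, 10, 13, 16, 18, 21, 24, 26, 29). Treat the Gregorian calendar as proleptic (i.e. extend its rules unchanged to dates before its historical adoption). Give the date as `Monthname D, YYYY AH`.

Rabi' al-Thani 21, 984 AH

Both dates share Julian Day Number 2296891; in the tabular Islamic calendar that is 21 Rabi' al-Thani 984 AH.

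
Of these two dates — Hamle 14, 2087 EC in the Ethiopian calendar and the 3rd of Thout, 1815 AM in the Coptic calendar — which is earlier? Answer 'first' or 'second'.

first

Converting both to JDN: 2486445 vs 2487595; the smaller is the first.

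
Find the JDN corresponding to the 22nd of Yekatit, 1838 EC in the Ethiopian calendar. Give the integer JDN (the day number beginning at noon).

2395356

Equivalently 28 February 1846 (Gregorian).
JDN 2451545 is 1 January 2000 CE (Gregorian); the target day is −56189 days from there, so JDN = 2395356.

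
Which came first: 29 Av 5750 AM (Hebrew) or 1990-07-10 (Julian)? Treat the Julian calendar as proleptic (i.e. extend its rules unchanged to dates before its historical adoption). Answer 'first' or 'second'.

First date → JDN 2448124; second date → JDN 2448096.
JDN 2448096 < JDN 2448124, so the second date is earlier.

second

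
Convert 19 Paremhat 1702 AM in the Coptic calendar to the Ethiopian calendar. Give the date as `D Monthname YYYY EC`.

19 Megabit 1978 EC

The source date corresponds to 28 March 1986 in the Gregorian calendar (JDN 2446518).
That day falls on 19 Megabit 1978 EC in the Ethiopian calendar.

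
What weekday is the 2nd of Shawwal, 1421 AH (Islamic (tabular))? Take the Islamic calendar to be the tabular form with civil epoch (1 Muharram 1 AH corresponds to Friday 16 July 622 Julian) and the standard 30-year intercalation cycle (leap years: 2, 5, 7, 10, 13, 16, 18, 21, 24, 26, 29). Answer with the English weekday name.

Equivalently 29 December 2000 Gregorian, JDN 2451908.
JDN 2451908 mod 7 = 4, and JDN 0 was a Monday, so this is a Friday.

Friday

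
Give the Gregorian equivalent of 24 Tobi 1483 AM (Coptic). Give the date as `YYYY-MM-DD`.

Julian Day Number of the source date = 2366473.
Converting JDN 2366473 to the Gregorian calendar gives 30 January 1767 CE.

1767-01-30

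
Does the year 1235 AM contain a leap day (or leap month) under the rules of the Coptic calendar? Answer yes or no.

1235 mod 4 = 3; in the Coptic calendar a year is leap when year mod 4 = 3, so it is a leap year.

yes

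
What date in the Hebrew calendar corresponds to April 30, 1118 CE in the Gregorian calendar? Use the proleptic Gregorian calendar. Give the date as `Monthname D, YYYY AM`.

Julian Day Number of the source date = 2129520.
Converting JDN 2129520 to the Hebrew calendar gives 29 Nisan 4878 AM.

Nisan 29, 4878 AM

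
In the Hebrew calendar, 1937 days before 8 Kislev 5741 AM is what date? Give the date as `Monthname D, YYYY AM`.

The starting date is JDN 2444560; 2444560 − 1937 = 2442623.
JDN 2442623 corresponds to Av 21, 5735 AM.

Av 21, 5735 AM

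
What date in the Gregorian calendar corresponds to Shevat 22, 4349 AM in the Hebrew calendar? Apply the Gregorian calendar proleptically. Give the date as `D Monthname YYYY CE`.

Julian Day Number of the source date = 1936205.
Converting JDN 1936205 to the Gregorian calendar gives 17 January 589 CE.

17 January 589 CE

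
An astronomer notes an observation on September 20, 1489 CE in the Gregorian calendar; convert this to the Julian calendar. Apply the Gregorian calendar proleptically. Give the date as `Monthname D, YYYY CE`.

September 11, 1489 CE

The Julian–Gregorian offset here is 9 days (Julian trailing).
20 September 1489 Gregorian − 9 days → 11 September 1489 Julian.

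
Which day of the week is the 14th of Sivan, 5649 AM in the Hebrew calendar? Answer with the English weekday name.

This is JDN 2411167 (13 June 1889 Gregorian).
Since JDN mod 7 = 3 (0 = Monday), the day is Thursday.

Thursday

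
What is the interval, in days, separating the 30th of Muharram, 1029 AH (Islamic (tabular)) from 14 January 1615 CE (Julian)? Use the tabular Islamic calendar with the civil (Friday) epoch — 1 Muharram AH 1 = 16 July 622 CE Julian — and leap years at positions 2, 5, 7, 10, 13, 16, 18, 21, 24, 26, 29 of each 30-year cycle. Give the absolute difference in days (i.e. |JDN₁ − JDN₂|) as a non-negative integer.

First date → JDN 2312758; second date → JDN 2310950.
The interval is |2312758 − 2310950| = 1808 days.

1808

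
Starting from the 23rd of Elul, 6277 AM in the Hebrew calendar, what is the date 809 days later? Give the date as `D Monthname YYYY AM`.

Counting 809 days forward from JDN 2640629 reaches JDN 2641438, which is 6 Kislev 6280 AM.

6 Kislev 6280 AM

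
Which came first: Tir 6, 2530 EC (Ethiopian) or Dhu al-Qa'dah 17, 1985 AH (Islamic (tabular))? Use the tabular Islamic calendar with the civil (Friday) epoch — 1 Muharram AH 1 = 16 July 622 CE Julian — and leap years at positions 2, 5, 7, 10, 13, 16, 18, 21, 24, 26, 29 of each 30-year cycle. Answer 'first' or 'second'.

first

Converting both to JDN: 2648063 vs 2651814; the smaller is the first.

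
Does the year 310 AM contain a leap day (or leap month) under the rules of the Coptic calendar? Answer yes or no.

no

310 mod 4 = 2; in the Coptic calendar a year is leap when year mod 4 = 3, so it is a common year.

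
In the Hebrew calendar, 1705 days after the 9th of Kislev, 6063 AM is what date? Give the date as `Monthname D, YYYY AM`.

Av 3, 6067 AM

Counting 1705 days forward from JDN 2562182 reaches JDN 2563887, which is Av 3, 6067 AM.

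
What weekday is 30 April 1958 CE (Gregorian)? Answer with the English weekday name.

Wednesday

JDN 2436324 mod 7 = 2, and JDN 0 was a Monday, so this is a Wednesday.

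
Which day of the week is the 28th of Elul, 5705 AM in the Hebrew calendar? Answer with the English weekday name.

Thursday

In the Gregorian calendar this is 6 September 1945 (JDN 2431705).
JDN 2431705 mod 7 = 3, and JDN 0 was a Monday, so this is a Thursday.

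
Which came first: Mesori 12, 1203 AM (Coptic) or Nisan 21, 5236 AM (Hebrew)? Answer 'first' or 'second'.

Converting both to JDN: 2264401 vs 2260272; the smaller is the second.

second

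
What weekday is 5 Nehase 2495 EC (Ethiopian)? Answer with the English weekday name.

In the Gregorian calendar this is 15 August 2503 (JDN 2635488).
JDN 2635488 mod 7 = 2, and JDN 0 was a Monday, so this is a Wednesday.

Wednesday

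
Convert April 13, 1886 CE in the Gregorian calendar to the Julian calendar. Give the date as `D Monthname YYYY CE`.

1 April 1886 CE

At this point the Julian calendar is 12 days behind the Gregorian.
13 April 1886 Gregorian − 12 days → 1 April 1886 Julian.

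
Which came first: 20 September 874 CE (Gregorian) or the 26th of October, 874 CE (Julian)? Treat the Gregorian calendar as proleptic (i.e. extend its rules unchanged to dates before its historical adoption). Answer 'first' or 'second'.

The two dates have Julian Day Numbers 2040545 and 2040585 respectively.
Since 2040545 < 2040585, the first date comes first.

first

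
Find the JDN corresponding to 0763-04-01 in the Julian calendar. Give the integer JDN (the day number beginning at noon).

In the proleptic Gregorian calendar the same day is 5 April 763.
JDN 2451545 is 1 January 2000 CE (Gregorian); the target day is −451711 days from there, so JDN = 1999834.

1999834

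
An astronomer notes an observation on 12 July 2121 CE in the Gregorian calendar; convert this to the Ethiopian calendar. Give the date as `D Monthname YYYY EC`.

4 Hamle 2113 EC

Julian Day Number of the source date = 2495932.
Converting JDN 2495932 to the Ethiopian calendar gives 4 Hamle 2113 EC.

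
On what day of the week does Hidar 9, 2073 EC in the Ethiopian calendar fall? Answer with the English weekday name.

Monday

Equivalently 18 November 2080 Gregorian, JDN 2481087.
JDN 2481087 mod 7 = 0, and JDN 0 was a Monday, so this is a Monday.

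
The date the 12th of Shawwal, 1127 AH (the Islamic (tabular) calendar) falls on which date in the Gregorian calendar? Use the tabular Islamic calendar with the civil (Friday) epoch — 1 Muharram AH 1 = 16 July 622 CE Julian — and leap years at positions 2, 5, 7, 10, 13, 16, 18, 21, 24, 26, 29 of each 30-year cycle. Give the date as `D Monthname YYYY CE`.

Julian Day Number of the source date = 2347734.
Converting JDN 2347734 to the Gregorian calendar gives 11 October 1715 CE.

11 October 1715 CE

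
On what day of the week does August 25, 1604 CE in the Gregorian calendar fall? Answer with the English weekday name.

Wednesday

Since JDN mod 7 = 2 (0 = Monday), the day is Wednesday.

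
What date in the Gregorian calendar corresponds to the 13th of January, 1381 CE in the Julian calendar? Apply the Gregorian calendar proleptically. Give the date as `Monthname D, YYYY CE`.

The Julian–Gregorian offset here is 8 days (Julian trailing).
13 January 1381 Julian + 8 days → 21 January 1381 Gregorian.

January 21, 1381 CE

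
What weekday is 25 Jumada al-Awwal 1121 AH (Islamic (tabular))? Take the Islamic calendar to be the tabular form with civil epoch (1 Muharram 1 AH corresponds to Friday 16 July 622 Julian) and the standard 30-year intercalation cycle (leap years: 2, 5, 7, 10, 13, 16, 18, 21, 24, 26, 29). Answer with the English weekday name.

This is JDN 2345473 (2 August 1709 Gregorian).
Since JDN mod 7 = 4 (0 = Monday), the day is Friday.

Friday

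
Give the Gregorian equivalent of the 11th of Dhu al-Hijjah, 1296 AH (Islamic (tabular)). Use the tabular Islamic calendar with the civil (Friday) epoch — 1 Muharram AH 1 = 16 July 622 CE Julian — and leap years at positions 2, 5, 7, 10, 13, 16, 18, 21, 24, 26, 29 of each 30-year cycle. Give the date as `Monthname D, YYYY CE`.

November 26, 1879 CE

Julian Day Number of the source date = 2407680.
Converting JDN 2407680 to the Gregorian calendar gives 26 November 1879 CE.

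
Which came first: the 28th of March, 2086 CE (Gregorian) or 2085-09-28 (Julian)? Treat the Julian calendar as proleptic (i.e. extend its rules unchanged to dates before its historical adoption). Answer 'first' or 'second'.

second

First date → JDN 2483043; second date → JDN 2482875.
JDN 2482875 < JDN 2483043, so the second date is earlier.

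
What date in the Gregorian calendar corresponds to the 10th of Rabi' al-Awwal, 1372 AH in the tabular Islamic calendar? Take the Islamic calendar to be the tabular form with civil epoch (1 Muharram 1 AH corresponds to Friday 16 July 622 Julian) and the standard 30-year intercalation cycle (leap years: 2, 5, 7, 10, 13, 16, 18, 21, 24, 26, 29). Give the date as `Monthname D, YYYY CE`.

Both dates share Julian Day Number 2434345; in the Gregorian calendar that is 28 November 1952 CE.

November 28, 1952 CE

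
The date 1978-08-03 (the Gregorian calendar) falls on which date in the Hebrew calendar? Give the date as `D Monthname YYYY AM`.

Both dates share Julian Day Number 2443724; in the Hebrew calendar that is 29 Tammuz 5738 AM.

29 Tammuz 5738 AM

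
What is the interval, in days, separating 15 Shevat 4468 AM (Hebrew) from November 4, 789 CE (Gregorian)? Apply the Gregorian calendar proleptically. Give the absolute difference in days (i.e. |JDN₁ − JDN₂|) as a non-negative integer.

29878

JDN of the first date = 1979666.
JDN of the second date = 2009544.
|2009544 − 1979666| = 29878.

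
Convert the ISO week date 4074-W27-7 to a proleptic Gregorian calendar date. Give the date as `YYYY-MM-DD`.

4074-07-08

ISO week 1 of 4074 is the week containing the first Thursday of 4074.
Week 27, day 7 (Sunday) lands on 4074-07-08.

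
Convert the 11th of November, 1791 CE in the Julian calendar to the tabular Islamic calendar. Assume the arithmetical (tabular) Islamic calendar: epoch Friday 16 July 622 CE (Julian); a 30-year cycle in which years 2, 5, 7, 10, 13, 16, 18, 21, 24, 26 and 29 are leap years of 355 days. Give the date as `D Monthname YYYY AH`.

Julian Day Number of the source date = 2375535.
Converting JDN 2375535 to the tabular Islamic calendar gives 25 Rabi' al-Awwal 1206 AH.

25 Rabi' al-Awwal 1206 AH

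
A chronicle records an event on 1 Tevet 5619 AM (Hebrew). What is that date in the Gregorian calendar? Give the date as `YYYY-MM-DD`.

1858-12-08

Both dates share Julian Day Number 2400022; in the Gregorian calendar that is 8 December 1858 CE.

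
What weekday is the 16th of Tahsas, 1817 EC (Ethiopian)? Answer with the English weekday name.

In the Gregorian calendar this is 24 December 1824 (JDN 2387620).
JDN 2387620 mod 7 = 4, and JDN 0 was a Monday, so this is a Friday.

Friday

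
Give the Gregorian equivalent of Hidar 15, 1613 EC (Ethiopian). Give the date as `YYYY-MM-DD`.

Julian Day Number of the source date = 2313078.
Converting JDN 2313078 to the Gregorian calendar gives 21 November 1620 CE.

1620-11-21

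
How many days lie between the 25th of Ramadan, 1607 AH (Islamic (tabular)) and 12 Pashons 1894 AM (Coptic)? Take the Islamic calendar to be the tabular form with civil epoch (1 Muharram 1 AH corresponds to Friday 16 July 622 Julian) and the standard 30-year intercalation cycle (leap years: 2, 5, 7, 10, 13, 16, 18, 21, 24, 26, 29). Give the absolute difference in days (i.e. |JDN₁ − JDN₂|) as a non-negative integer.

1114

First date → JDN 2517813; second date → JDN 2516699.
The interval is |2517813 − 2516699| = 1114 days.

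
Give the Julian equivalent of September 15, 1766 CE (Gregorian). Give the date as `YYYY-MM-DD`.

1766-09-04

For dates in this range the Gregorian date is 11 days ahead of the Julian.
15 September 1766 Gregorian − 11 days → 4 September 1766 Julian.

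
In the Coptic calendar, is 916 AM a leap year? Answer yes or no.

916 mod 4 = 0; in the Coptic calendar a year is leap when year mod 4 = 3, so it is a common year.

no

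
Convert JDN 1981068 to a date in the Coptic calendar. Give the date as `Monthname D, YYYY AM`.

Hathor 17, 428 AM

JDN 1981068 is 18 November 711 in the proleptic Gregorian calendar.
In the Coptic calendar that day is Hathor 17, 428 AM.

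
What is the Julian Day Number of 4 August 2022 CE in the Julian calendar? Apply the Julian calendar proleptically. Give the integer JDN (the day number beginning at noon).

2459809

In the Gregorian calendar the same day is 17 August 2022.
JDN 2451545 is 1 January 2000 CE (Gregorian); the target day is +8264 days from there, so JDN = 2459809.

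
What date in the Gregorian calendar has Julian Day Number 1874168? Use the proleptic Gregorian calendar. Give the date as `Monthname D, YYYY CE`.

March 13, 419 CE

JDN 2451545 is 1 Jan 2000; 1874168 is −577377 days from there.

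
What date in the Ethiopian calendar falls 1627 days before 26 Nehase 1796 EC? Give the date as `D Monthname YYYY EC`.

10 Megabit 1792 EC

Counting 1627 days back from JDN 2380200 reaches JDN 2378573, which is 10 Megabit 1792 EC.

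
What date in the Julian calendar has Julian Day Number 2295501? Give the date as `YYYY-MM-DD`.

The proleptic Gregorian equivalent of JDN 2295501 is 7 October 1572.
In the Julian calendar that day is 1572-09-27.

1572-09-27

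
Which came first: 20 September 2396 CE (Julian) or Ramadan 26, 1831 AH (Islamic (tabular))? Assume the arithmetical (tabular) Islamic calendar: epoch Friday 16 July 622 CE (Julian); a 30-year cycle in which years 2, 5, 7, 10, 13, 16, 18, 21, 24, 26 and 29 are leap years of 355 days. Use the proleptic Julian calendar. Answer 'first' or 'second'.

The two dates have Julian Day Numbers 2596460 and 2597192 respectively.
Since 2596460 < 2597192, the first date comes first.

first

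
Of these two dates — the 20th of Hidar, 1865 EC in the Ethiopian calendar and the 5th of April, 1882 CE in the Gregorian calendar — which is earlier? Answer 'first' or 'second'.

first

The two dates have Julian Day Numbers 2405126 and 2408541 respectively.
Since 2405126 < 2408541, the first date comes first.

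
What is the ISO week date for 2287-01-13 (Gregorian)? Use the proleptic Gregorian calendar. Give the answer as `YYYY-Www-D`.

The weekday is Thursday (ISO weekday 4).
That Thursday belongs to ISO week 2 of ISO year 2287.

2287-W02-4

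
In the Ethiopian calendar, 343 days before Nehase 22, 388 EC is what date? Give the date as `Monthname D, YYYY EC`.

Meskerem 9, 388 EC

JDN of Nehase 22, 388 EC = 1865924.
1865924 − 343 = 1865581.
JDN 1865581 in the Ethiopian calendar is Meskerem 9, 388 EC.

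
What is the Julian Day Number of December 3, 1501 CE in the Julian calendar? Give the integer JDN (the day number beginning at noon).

In the proleptic Gregorian calendar the same day is 13 December 1501.
JDN 2451545 is 1 January 2000 CE (Gregorian); the target day is −181910 days from there, so JDN = 2269635.

2269635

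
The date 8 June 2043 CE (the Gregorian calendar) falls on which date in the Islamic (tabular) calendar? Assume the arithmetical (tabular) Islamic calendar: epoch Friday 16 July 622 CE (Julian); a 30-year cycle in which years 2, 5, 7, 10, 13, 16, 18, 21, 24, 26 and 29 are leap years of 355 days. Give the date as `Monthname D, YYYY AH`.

Julian Day Number of the source date = 2467409.
Converting JDN 2467409 to the tabular Islamic calendar gives 29 Jumada al-Thani 1465 AH.

Jumada al-Thani 29, 1465 AH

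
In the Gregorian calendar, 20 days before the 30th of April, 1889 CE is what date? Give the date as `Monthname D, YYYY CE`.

April 10, 1889 CE

Counting 20 days back from JDN 2411123 reaches JDN 2411103, which is April 10, 1889 CE.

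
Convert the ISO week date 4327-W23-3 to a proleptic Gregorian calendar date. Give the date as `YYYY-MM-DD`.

ISO week 1 of 4327 is the week containing the first Thursday of 4327.
Week 23, day 3 (Wednesday) lands on 4327-06-08.

4327-06-08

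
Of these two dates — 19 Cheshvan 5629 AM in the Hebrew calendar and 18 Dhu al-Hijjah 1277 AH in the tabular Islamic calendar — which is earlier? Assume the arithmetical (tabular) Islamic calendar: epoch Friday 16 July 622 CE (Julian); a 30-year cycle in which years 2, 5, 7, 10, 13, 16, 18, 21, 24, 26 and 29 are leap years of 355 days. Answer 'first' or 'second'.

The two dates have Julian Day Numbers 2403641 and 2400954 respectively.
Since 2400954 < 2403641, the second date comes first.

second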